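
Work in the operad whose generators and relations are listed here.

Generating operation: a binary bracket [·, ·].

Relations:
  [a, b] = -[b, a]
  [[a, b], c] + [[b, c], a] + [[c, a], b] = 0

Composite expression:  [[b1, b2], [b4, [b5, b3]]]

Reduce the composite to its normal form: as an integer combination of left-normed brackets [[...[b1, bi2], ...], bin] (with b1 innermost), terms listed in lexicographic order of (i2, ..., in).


A multilinear Lie element is pinned by b1-initial words (b1 innermost).
Composite bracket: [[b1, b2], [b4, [b5, b3]]]
The bracket unfolds into 16 signed words via [a, b] = ab - ba (2^4 = 16).
Coefficients come from the b1-initial words:
  word b1b2b3b5b4 has sign +1, contributing +[[[[b1, b2], b3], b5], b4]
  word b1b2b4b3b5 has sign -1, contributing -[[[[b1, b2], b4], b3], b5]
  word b1b2b4b5b3 has sign +1, contributing +[[[[b1, b2], b4], b5], b3]
  word b1b2b5b3b4 has sign -1, contributing -[[[[b1, b2], b5], b3], b4]

[[[[b1, b2], b3], b5], b4] - [[[[b1, b2], b4], b3], b5] + [[[[b1, b2], b4], b5], b3] - [[[[b1, b2], b5], b3], b4]


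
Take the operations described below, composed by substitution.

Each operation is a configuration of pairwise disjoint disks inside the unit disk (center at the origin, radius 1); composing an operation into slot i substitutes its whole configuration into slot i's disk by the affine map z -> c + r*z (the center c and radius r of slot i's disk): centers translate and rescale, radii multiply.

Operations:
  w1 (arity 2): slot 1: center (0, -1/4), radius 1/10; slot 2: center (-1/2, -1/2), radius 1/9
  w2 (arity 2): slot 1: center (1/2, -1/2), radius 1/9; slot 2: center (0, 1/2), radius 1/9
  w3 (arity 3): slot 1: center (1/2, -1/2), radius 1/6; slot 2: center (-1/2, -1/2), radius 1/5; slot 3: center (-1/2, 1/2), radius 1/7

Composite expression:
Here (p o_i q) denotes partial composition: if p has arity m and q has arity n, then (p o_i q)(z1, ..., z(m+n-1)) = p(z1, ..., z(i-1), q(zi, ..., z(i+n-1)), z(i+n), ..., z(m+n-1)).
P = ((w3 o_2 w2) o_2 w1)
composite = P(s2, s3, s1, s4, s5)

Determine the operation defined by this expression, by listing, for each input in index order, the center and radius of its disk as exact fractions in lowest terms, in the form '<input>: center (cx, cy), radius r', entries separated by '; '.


s1: center (-37/90, -11/18), radius 1/405; s2: center (1/2, -1/2), radius 1/6; s3: center (-2/5, -109/180), radius 1/450; s4: center (-1/2, -2/5), radius 1/45; s5: center (-1/2, 1/2), radius 1/7

Follow each s-input down from w3: c' goes to c + r*c', radius to r*r'.
tracing s2 down its 1-map path: center (1/2, -1/2), radius 1/6
tracing s3 down its 3-map path: center (-2/5, -109/180), radius 1/450
tracing s1 down its 3-map path: center (-37/90, -11/18), radius 1/405
tracing s4 down its 2-map path: center (-1/2, -2/5), radius 1/45
tracing s5 down its 1-map path: center (-1/2, 1/2), radius 1/7


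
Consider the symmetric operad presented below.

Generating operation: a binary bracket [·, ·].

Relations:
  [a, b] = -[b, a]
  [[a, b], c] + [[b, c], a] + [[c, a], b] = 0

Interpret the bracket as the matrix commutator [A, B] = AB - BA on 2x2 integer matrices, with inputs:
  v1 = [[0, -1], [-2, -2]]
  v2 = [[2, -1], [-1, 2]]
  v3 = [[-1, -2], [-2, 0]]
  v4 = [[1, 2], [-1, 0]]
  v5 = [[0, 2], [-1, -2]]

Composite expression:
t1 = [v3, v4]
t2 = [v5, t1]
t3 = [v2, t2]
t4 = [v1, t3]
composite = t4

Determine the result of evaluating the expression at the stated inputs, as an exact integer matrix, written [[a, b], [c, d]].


[[-36, -60], [48, 36]]


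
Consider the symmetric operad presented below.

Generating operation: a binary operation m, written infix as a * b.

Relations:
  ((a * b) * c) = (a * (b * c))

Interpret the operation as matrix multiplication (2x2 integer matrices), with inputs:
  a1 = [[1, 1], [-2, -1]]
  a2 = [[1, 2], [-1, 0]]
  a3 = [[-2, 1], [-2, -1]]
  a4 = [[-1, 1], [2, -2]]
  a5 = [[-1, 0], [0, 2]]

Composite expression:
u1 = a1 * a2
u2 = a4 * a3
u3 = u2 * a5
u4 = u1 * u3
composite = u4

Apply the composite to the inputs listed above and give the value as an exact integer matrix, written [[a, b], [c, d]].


[[0, 16], [0, -28]]


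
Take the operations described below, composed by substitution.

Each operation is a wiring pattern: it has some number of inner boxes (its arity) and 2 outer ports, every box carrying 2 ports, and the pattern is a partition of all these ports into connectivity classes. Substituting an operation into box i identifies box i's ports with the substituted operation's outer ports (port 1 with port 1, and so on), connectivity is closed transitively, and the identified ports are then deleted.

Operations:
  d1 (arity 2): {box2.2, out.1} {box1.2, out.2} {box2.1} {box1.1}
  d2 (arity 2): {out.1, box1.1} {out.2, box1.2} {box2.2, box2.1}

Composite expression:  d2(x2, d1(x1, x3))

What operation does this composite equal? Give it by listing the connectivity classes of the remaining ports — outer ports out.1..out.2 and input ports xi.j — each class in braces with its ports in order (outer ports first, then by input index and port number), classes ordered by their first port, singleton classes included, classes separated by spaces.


Treat the ports identified at d2 as solder joints: merge, then drop.
stage d1: inputs (x1, x3), connectivity {out.1, x3.2} {out.2, x1.2} {x1.1} {x3.1}, out.j its boundary
stage d2: inputs (x2, x1, x3), connectivity {out.1, x2.1} {out.2, x2.2} {x1.1} {x1.2, x3.2} {x3.1}, out.j its boundary

{out.1, x2.1} {out.2, x2.2} {x1.1} {x1.2, x3.2} {x3.1}


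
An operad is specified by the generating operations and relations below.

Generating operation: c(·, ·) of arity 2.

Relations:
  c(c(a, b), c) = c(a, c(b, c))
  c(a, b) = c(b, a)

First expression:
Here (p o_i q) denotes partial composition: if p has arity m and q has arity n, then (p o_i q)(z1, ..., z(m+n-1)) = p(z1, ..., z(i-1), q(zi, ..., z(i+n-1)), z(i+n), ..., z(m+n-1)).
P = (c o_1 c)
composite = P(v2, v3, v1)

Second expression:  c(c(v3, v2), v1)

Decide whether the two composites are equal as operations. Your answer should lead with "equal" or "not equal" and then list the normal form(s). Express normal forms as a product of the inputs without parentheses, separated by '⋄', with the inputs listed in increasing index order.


equal; both compose to v1 ⋄ v2 ⋄ v3

Reducing the first expression gives v1 ⋄ v2 ⋄ v3
Reducing the second expression gives v1 ⋄ v2 ⋄ v3
The forms coincide; equal.


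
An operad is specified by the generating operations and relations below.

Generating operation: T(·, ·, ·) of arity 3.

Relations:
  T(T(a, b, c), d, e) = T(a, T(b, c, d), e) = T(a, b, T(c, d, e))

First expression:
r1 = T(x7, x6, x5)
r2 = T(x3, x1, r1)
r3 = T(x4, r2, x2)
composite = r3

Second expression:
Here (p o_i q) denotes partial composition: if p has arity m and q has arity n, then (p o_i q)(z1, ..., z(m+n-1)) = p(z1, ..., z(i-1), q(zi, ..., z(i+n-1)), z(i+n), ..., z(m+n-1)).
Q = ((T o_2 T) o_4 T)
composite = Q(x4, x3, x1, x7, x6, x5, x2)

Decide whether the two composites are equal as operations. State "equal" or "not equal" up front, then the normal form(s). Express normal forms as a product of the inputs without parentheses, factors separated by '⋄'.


equal — both sides give x4 ⋄ x3 ⋄ x1 ⋄ x7 ⋄ x6 ⋄ x5 ⋄ x2


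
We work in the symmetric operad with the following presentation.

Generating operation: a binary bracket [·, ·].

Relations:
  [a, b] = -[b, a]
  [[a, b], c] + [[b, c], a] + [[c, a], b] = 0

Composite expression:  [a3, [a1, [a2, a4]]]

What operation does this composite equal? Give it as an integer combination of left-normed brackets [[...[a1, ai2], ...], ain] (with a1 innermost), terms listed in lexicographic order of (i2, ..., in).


-[[[a1, a2], a4], a3] + [[[a1, a4], a2], a3]

A multilinear Lie element is pinned by a1-initial words (a1 innermost).
Composite bracket: [a3, [a1, [a2, a4]]]
Applying ab - ba throughout gives 8 signed words (2^3 = 8).
Collect the words opening with a1:
  word a1a2a4a3 has sign -1, contributing -[[[a1, a2], a4], a3]
  word a1a4a2a3 has sign +1, contributing +[[[a1, a4], a2], a3]


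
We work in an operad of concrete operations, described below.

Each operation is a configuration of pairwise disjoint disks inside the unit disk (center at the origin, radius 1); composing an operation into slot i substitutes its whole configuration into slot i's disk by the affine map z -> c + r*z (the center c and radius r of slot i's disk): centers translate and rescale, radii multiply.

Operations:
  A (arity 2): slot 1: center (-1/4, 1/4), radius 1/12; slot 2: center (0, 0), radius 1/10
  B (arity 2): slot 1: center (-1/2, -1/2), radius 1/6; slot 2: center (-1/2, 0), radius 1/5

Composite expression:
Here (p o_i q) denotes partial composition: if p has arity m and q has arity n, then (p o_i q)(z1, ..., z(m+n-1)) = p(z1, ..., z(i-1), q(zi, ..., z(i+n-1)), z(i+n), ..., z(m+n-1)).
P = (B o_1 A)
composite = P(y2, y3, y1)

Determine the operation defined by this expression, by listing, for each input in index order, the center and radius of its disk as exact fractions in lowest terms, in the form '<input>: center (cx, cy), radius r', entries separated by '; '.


Affine substitution under B: radii multiply and y-centers shift.
for y2, the 2-step affine chain lands on center (-13/24, -11/24), radius 1/72
for y3, the 2-step affine chain lands on center (-1/2, -1/2), radius 1/60
for y1, the 1-step affine chain lands on center (-1/2, 0), radius 1/5

y1: center (-1/2, 0), radius 1/5; y2: center (-13/24, -11/24), radius 1/72; y3: center (-1/2, -1/2), radius 1/60


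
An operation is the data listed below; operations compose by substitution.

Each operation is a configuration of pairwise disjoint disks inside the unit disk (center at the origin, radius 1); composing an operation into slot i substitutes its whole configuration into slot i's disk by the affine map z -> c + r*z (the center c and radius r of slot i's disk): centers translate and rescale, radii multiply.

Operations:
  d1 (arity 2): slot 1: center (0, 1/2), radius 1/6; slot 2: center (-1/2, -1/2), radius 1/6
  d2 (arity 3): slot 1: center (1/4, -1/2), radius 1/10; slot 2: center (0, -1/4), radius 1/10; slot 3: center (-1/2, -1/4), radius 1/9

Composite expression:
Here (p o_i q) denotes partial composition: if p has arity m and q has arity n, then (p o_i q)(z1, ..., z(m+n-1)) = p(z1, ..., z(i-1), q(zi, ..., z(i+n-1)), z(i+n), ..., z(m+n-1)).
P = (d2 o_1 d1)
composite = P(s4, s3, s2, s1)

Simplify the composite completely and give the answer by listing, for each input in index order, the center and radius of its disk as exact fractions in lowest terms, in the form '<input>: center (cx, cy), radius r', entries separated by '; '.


Follow each s-input down from d2: c' goes to c + r*c', radius to r*r'.
tracing s4 down its 2-map path: center (1/4, -9/20), radius 1/60
tracing s3 down its 2-map path: center (1/5, -11/20), radius 1/60
tracing s2 down its 1-map path: center (0, -1/4), radius 1/10
tracing s1 down its 1-map path: center (-1/2, -1/4), radius 1/9

s1: center (-1/2, -1/4), radius 1/9; s2: center (0, -1/4), radius 1/10; s3: center (1/5, -11/20), radius 1/60; s4: center (1/4, -9/20), radius 1/60


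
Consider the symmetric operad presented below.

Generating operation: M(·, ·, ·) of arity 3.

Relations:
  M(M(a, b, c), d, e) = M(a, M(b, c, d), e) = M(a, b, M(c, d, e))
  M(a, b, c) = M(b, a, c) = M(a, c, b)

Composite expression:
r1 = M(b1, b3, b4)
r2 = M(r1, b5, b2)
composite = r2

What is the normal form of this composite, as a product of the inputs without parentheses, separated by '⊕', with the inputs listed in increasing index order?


b1 ⊕ b2 ⊕ b3 ⊕ b4 ⊕ b5

Any arrangement under M is one operation, so sort the b-inputs.
M(b1, b3, b4) flattens to b1 ⊕ b3 ⊕ b4
M(M(b1, b3, b4), b5, b2) flattens to b1 ⊕ b3 ⊕ b4 ⊕ b5 ⊕ b2
sorting the factors by input index: b1 ⊕ b2 ⊕ b3 ⊕ b4 ⊕ b5


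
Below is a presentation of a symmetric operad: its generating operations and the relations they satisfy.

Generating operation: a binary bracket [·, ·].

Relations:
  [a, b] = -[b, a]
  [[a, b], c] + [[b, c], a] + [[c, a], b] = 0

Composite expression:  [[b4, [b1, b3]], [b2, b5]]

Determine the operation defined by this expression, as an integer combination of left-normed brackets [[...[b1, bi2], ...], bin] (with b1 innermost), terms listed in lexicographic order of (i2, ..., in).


-[[[[b1, b3], b4], b2], b5] + [[[[b1, b3], b4], b5], b2]

Expand each bracket as ab - ba; the b1-initial words give the coefficients.
Composite bracket: [[b4, [b1, b3]], [b2, b5]]
Expanding via [a, b] = ab - ba: 16 signed words (2^4 = 16).
The b1-initial words carry the normal form:
  word b1b3b4b2b5 has sign -1, contributing -[[[[b1, b3], b4], b2], b5]
  word b1b3b4b5b2 has sign +1, contributing +[[[[b1, b3], b4], b5], b2]


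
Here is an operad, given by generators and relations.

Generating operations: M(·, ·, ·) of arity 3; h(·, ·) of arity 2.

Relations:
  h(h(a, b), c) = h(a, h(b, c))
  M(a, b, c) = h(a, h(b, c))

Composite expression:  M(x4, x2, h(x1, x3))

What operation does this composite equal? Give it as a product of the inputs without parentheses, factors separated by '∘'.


x4 ∘ x2 ∘ x1 ∘ x3

Under associativity of M, the answer is the x's in reading order.
h(x1, x3) collapses to x1 ∘ x3
M(x4, x2, h(x1, x3)) collapses to x4 ∘ x2 ∘ x1 ∘ x3


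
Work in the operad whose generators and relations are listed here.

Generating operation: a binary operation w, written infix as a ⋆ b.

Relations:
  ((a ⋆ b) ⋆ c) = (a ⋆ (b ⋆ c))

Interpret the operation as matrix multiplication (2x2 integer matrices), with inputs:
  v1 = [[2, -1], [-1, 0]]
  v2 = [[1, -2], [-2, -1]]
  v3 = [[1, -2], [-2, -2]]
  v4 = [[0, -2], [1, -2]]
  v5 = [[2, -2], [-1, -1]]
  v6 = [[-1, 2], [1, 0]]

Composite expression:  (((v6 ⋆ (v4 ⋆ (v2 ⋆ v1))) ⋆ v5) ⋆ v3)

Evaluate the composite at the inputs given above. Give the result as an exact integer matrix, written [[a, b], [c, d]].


[[78, -24], [32, -16]]


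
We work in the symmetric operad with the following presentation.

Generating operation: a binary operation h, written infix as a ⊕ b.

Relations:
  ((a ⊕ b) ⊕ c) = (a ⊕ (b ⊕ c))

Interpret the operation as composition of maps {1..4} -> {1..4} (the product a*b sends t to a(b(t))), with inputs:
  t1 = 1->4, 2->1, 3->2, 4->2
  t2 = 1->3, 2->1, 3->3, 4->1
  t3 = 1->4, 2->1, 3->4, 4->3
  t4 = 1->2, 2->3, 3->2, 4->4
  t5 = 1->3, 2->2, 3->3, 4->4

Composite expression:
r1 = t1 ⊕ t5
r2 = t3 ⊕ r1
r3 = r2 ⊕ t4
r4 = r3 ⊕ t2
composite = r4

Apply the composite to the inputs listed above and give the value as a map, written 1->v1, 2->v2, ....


1->4, 2->4, 3->4, 4->4

(t1 ⊕ t5) = 1->2, 2->1, 3->2, 4->2
(t3 ⊕ (t1 ⊕ t5)) = 1->1, 2->4, 3->1, 4->1
((t3 ⊕ (t1 ⊕ t5)) ⊕ t4) = 1->4, 2->1, 3->4, 4->1
(((t3 ⊕ (t1 ⊕ t5)) ⊕ t4) ⊕ t2) = 1->4, 2->4, 3->4, 4->4


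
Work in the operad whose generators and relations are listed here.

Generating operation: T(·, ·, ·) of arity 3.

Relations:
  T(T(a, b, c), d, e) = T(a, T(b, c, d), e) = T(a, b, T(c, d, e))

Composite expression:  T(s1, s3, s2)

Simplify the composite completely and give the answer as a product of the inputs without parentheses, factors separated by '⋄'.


Under associativity of T, the answer is the s's in reading order.
T(s1, s3, s2) flattens to s1 ⋄ s3 ⋄ s2

s1 ⋄ s3 ⋄ s2


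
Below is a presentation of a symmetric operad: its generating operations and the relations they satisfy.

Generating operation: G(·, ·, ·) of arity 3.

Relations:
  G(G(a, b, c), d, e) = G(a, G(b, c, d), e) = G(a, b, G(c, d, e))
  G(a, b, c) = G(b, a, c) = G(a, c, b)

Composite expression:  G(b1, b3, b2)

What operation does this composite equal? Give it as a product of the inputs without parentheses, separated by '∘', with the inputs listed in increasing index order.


Key point: G commutes, so take the b-inputs in any fixed order.
G(b1, b3, b2) linearizes to b1 ∘ b3 ∘ b2
putting the inputs in ascending order: b1 ∘ b2 ∘ b3

b1 ∘ b2 ∘ b3


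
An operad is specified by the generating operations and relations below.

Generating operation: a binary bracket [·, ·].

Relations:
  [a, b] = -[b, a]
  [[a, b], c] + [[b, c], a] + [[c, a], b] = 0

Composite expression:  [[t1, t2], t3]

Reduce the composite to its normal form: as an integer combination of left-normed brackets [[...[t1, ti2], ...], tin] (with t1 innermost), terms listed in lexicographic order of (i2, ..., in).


[[t1, t2], t3]

A multilinear Lie element is pinned by t1-initial words (t1 innermost).
Composite bracket: [[t1, t2], t3]
Each bracket splits as ab - ba, giving 4 signed words (2^2 = 4).
Coefficients come from the t1-initial words:
  sign of t1t2t3 is +1, so it contributes +[[t1, t2], t3]


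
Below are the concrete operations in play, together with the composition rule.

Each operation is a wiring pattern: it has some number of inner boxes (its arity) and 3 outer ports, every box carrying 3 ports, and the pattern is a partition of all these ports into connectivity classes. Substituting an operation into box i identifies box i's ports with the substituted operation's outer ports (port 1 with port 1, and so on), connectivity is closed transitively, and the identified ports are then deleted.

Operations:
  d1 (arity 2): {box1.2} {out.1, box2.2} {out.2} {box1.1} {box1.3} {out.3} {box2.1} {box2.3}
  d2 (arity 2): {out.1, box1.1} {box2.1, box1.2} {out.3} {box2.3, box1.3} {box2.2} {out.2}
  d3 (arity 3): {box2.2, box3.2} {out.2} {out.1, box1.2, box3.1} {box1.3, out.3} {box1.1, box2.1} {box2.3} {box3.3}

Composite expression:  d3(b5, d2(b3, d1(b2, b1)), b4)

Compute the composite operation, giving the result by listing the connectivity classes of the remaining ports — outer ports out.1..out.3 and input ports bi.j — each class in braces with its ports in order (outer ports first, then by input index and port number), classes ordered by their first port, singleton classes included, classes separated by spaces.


{out.1, b4.1, b5.2} {out.2} {out.3, b5.3} {b1.1} {b1.2, b3.2} {b1.3} {b2.1} {b2.2} {b2.3} {b3.1, b5.1} {b3.3} {b4.2} {b4.3}


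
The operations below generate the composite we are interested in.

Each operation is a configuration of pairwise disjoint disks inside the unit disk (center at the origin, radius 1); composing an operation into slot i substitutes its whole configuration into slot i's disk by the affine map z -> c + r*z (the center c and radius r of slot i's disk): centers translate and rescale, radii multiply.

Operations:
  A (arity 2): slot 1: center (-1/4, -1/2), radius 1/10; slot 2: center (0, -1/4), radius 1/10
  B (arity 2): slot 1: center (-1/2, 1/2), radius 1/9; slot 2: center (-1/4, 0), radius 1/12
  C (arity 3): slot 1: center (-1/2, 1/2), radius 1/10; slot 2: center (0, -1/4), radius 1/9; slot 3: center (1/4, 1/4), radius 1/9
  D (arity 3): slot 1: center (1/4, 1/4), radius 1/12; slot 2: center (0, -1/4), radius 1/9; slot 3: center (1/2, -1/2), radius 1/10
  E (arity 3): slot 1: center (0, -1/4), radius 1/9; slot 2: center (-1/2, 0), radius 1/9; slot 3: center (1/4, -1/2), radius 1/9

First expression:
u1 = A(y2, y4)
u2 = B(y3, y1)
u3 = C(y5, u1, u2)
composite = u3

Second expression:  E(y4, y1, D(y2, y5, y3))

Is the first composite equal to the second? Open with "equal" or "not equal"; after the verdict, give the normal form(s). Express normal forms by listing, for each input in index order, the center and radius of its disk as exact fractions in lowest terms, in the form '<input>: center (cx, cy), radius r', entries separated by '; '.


not equal; the first gives y1: center (2/9, 1/4), radius 1/108; y2: center (-1/36, -11/36), radius 1/90; y3: center (7/36, 11/36), radius 1/81; y4: center (0, -5/18), radius 1/90; y5: center (-1/2, 1/2), radius 1/10 and the second y1: center (-1/2, 0), radius 1/9; y2: center (5/18, -17/36), radius 1/108; y3: center (11/36, -5/9), radius 1/90; y4: center (0, -1/4), radius 1/9; y5: center (1/4, -19/36), radius 1/81

Reducing the first expression gives y1: center (2/9, 1/4), radius 1/108; y2: center (-1/36, -11/36), radius 1/90; y3: center (7/36, 11/36), radius 1/81; y4: center (0, -5/18), radius 1/90; y5: center (-1/2, 1/2), radius 1/10
Reducing the second expression gives y1: center (-1/2, 0), radius 1/9; y2: center (5/18, -17/36), radius 1/108; y3: center (11/36, -5/9), radius 1/90; y4: center (0, -1/4), radius 1/9; y5: center (1/4, -19/36), radius 1/81
The forms do not match — not equal.


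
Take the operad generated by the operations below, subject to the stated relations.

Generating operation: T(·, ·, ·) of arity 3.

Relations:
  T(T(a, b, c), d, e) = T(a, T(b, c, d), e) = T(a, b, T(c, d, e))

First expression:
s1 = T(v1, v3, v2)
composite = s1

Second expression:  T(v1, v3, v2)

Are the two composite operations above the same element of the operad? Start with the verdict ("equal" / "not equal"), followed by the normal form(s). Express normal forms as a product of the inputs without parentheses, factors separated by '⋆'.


equal: each reduces to v1 ⋆ v3 ⋆ v2

Reducing the first expression gives v1 ⋆ v3 ⋆ v2
Reducing the second expression gives v1 ⋆ v3 ⋆ v2
Same normal form: equal.


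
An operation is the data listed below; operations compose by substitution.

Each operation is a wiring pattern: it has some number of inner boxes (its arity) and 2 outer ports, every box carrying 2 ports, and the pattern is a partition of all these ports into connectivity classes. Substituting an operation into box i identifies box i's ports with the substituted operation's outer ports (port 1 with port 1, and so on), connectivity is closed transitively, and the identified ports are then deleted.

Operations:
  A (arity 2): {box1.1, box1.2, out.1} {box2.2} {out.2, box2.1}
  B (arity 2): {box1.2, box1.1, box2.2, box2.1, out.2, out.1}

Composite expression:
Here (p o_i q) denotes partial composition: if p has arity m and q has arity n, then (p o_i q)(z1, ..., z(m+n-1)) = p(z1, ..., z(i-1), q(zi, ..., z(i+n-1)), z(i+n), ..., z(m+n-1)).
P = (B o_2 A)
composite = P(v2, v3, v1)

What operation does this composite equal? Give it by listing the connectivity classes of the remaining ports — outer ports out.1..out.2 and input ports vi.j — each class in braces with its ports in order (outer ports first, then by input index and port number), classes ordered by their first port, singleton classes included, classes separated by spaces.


{out.1, out.2, v1.1, v2.1, v2.2, v3.1, v3.2} {v1.2}

After gluing at B, chains via deleted ports link the v-ports.
stage A: inputs (v3, v1), connectivity {out.1, v3.1, v3.2} {out.2, v1.1} {v1.2}, out.j its boundary
stage B: inputs (v2, v3, v1), connectivity {out.1, out.2, v1.1, v2.1, v2.2, v3.1, v3.2} {v1.2}, out.j its boundary


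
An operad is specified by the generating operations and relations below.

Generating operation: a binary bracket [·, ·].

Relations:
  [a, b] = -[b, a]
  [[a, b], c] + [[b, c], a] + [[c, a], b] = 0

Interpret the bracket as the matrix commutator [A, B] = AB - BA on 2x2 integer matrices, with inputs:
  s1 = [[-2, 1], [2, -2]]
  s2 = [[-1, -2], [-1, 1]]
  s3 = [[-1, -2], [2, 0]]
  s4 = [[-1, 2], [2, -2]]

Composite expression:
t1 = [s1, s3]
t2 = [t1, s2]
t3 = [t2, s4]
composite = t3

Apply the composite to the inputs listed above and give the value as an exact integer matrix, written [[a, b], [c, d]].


[s1, s3] = [[6, 1], [-2, -6]]
[[s1, s3], s2] = [[-5, -22], [16, 5]]
[[[s1, s3], s2], s4] = [[-76, 2], [36, 76]]

[[-76, 2], [36, 76]]


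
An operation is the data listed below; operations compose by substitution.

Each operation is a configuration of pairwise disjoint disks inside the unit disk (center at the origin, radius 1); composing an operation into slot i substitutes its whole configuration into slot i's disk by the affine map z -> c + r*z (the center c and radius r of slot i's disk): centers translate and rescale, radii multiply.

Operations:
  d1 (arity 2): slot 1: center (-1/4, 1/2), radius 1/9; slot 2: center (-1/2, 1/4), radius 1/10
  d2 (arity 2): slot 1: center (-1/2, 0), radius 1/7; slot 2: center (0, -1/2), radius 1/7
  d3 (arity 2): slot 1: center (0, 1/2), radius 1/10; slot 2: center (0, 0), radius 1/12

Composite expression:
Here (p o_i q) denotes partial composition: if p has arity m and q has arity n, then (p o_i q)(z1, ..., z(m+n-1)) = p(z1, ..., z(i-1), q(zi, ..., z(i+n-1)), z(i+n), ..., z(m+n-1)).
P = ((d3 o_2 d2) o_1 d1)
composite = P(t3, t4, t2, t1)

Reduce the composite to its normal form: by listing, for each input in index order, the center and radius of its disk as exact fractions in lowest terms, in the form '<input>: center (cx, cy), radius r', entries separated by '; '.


t1: center (0, -1/24), radius 1/84; t2: center (-1/24, 0), radius 1/84; t3: center (-1/40, 11/20), radius 1/90; t4: center (-1/20, 21/40), radius 1/100


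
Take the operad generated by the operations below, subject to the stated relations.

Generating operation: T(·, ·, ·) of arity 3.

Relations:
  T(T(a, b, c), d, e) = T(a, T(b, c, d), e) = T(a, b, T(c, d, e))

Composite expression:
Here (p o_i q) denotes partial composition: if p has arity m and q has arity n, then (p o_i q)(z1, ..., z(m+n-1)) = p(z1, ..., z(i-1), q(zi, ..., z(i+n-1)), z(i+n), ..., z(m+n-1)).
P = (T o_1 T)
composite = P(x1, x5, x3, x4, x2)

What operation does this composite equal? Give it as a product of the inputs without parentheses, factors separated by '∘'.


x1 ∘ x5 ∘ x3 ∘ x4 ∘ x2

All parenthesizations of T agree; list the x-inputs left to right.
T(x1, x5, x3) reduces to x1 ∘ x5 ∘ x3
T(T(x1, x5, x3), x4, x2) reduces to x1 ∘ x5 ∘ x3 ∘ x4 ∘ x2


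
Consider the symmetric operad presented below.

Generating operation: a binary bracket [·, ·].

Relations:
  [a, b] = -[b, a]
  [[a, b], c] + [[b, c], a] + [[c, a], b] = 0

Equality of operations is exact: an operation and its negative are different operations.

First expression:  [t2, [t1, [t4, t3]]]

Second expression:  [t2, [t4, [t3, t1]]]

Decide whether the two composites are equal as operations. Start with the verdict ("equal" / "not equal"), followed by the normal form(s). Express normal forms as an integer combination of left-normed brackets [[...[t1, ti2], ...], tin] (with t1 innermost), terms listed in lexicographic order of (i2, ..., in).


Normal form of the first expression: [[[t1, t3], t4], t2] - [[[t1, t4], t3], t2]
Normal form of the second expression: -[[[t1, t3], t4], t2]
They disagree, so not equal.

not equal — first [[[t1, t3], t4], t2] - [[[t1, t4], t3], t2], second -[[[t1, t3], t4], t2]


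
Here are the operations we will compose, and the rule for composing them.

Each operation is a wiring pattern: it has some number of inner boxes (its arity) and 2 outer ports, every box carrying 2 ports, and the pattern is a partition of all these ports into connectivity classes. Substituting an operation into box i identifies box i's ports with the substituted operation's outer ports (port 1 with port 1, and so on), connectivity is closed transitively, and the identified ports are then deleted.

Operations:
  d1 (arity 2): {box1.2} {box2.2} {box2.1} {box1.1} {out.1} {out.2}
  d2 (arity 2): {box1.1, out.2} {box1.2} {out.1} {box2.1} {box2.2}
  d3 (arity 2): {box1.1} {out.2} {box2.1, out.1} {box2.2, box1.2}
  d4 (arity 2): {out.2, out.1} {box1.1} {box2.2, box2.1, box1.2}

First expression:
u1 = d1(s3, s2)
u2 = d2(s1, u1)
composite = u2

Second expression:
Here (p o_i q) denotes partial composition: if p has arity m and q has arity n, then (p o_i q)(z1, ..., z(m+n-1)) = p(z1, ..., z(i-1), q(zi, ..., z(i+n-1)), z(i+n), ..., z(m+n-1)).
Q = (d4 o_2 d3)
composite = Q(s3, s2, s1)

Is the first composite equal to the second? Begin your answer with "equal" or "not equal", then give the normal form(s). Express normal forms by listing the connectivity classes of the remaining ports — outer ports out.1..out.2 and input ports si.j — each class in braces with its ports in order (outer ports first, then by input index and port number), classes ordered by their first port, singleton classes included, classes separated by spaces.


not equal: they reduce to {out.1} {out.2, s1.1} {s1.2} {s2.1} {s2.2} {s3.1} {s3.2} and {out.1, out.2} {s1.1, s3.2} {s1.2, s2.2} {s2.1} {s3.1}

The first expression reduces to {out.1} {out.2, s1.1} {s1.2} {s2.1} {s2.2} {s3.1} {s3.2}
The second expression reduces to {out.1, out.2} {s1.1, s3.2} {s1.2, s2.2} {s2.1} {s3.1}
The forms do not match — not equal.


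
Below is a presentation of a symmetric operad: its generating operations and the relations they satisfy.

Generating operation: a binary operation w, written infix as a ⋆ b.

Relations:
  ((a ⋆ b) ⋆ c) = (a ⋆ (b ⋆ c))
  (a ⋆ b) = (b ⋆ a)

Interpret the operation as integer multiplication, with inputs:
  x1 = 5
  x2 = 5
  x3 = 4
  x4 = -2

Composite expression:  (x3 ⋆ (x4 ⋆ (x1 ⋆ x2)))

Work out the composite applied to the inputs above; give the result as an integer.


(x1 ⋆ x2) = 25
(x4 ⋆ (x1 ⋆ x2)) = -50
(x3 ⋆ (x4 ⋆ (x1 ⋆ x2))) = -200

-200


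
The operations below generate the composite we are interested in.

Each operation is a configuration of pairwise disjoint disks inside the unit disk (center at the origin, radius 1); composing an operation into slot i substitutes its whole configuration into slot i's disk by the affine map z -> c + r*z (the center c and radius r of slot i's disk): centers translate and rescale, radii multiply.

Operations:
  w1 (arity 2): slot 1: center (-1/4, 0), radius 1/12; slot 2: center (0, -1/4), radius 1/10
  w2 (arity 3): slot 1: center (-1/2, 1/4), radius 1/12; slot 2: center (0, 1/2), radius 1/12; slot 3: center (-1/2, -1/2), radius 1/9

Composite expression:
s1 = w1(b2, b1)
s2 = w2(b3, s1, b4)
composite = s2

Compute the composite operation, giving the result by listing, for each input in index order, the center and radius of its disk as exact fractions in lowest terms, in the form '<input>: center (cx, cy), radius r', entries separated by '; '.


b1: center (0, 23/48), radius 1/120; b2: center (-1/48, 1/2), radius 1/144; b3: center (-1/2, 1/4), radius 1/12; b4: center (-1/2, -1/2), radius 1/9

Only the slot chain above each b matters under w2; compose those maps.
input b3: applying the 1 nested substitution gives center (-1/2, 1/4), radius 1/12
input b2: applying the 2 nested substitutions gives center (-1/48, 1/2), radius 1/144
input b1: applying the 2 nested substitutions gives center (0, 23/48), radius 1/120
input b4: applying the 1 nested substitution gives center (-1/2, -1/2), radius 1/9


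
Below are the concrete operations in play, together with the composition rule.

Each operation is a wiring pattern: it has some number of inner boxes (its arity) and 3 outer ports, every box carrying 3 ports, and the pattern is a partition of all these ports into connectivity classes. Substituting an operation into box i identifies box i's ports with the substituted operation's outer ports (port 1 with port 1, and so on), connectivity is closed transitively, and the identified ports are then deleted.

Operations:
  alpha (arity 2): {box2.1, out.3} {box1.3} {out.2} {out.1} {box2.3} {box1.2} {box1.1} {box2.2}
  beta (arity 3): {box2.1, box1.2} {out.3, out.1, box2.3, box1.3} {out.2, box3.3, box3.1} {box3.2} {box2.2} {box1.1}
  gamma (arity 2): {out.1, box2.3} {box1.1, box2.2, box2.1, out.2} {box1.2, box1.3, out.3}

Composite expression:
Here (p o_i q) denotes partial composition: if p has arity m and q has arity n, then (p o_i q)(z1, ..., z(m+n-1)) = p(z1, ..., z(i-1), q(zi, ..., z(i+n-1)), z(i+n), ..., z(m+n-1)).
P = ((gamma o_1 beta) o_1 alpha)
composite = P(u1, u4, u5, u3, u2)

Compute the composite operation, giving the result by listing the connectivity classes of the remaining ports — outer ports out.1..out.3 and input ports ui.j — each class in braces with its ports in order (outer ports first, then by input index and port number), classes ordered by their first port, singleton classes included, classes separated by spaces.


{out.1, u2.3} {out.2, out.3, u2.1, u2.2, u3.1, u3.3, u4.1, u5.3} {u1.1} {u1.2} {u1.3} {u3.2} {u4.2} {u4.3} {u5.1} {u5.2}


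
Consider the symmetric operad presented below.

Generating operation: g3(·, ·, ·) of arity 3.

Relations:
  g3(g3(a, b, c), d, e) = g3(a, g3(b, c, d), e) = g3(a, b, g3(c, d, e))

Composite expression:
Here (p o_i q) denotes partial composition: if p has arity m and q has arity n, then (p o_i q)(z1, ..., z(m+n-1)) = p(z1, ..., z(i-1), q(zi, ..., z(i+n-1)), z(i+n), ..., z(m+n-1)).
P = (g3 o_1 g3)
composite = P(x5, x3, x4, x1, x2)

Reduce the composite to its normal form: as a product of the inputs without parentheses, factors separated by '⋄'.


x5 ⋄ x3 ⋄ x4 ⋄ x1 ⋄ x2

Under associativity of g3, the answer is the x's in reading order.
g3(x5, x3, x4) unparenthesizes to x5 ⋄ x3 ⋄ x4
g3(g3(x5, x3, x4), x1, x2) unparenthesizes to x5 ⋄ x3 ⋄ x4 ⋄ x1 ⋄ x2


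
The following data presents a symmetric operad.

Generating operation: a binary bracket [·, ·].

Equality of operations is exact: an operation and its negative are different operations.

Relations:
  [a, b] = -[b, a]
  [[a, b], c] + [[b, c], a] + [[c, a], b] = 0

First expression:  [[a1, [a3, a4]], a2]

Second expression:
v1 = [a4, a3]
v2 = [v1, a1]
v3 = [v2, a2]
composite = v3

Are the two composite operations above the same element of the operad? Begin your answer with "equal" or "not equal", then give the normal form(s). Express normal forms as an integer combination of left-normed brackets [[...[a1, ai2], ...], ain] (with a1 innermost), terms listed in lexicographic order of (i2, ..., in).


equal — both sides give [[[a1, a3], a4], a2] - [[[a1, a4], a3], a2]


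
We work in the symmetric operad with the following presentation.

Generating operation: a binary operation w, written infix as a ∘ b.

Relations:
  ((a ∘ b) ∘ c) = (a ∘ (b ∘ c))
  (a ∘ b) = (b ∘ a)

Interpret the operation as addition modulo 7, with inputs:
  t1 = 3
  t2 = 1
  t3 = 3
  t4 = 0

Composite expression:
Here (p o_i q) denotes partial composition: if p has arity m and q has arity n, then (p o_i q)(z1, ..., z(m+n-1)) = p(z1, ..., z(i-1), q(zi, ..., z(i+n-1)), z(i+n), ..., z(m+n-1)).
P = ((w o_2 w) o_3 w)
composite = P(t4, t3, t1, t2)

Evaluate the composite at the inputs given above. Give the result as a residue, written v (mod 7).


(t1 ∘ t2) = 4
(t3 ∘ (t1 ∘ t2)) = 0
(t4 ∘ (t3 ∘ (t1 ∘ t2))) = 0

0 (mod 7)


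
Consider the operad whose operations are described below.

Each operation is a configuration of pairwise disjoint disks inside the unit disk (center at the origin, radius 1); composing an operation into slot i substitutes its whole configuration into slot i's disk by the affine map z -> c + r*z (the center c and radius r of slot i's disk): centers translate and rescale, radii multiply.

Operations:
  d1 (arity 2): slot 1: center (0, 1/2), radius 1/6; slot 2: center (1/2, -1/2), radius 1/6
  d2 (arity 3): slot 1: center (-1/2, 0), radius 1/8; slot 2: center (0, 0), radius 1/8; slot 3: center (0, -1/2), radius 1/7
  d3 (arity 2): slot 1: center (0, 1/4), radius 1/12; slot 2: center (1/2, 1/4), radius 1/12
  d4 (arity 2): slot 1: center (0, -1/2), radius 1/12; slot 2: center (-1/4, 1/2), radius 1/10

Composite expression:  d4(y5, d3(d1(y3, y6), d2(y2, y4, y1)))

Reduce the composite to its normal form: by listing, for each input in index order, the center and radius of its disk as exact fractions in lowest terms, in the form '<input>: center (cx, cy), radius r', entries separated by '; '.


Affine substitution under d4: radii multiply and y-centers shift.
input y5: composing its 1 substitution step yields center (0, -1/2), radius 1/12
input y3: composing its 3 substitution steps yields center (-1/4, 127/240), radius 1/720
input y6: composing its 3 substitution steps yields center (-59/240, 25/48), radius 1/720
input y2: composing its 3 substitution steps yields center (-49/240, 21/40), radius 1/960
input y4: composing its 3 substitution steps yields center (-1/5, 21/40), radius 1/960
input y1: composing its 3 substitution steps yields center (-1/5, 25/48), radius 1/840

y1: center (-1/5, 25/48), radius 1/840; y2: center (-49/240, 21/40), radius 1/960; y3: center (-1/4, 127/240), radius 1/720; y4: center (-1/5, 21/40), radius 1/960; y5: center (0, -1/2), radius 1/12; y6: center (-59/240, 25/48), radius 1/720


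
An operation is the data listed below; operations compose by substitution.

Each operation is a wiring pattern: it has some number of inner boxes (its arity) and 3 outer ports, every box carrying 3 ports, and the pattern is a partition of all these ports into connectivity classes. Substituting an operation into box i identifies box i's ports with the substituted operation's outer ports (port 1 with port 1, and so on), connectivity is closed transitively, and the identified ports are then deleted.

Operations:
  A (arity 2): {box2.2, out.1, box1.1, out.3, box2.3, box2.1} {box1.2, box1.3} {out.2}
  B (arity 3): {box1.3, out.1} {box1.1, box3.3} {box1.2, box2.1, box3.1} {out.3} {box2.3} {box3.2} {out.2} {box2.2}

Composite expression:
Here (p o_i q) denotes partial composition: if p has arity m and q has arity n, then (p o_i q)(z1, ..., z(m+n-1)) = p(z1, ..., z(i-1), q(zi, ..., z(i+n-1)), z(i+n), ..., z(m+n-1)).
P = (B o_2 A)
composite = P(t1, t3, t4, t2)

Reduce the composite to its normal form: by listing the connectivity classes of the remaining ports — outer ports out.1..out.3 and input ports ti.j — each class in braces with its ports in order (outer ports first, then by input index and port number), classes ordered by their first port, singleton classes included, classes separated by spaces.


{out.1, t1.3} {out.2} {out.3} {t1.1, t2.3} {t1.2, t2.1, t3.1, t4.1, t4.2, t4.3} {t2.2} {t3.2, t3.3}

Treat the ports identified at B as solder joints: merge, then drop.
A over (t3, t4) gives {out.1, out.3, t3.1, t4.1, t4.2, t4.3} {out.2} {t3.2, t3.3}, out.j being that stage's outer ports
B over (t1, t3, t4, t2) gives {out.1, t1.3} {out.2} {out.3} {t1.1, t2.3} {t1.2, t2.1, t3.1, t4.1, t4.2, t4.3} {t2.2} {t3.2, t3.3}, out.j being that stage's outer ports


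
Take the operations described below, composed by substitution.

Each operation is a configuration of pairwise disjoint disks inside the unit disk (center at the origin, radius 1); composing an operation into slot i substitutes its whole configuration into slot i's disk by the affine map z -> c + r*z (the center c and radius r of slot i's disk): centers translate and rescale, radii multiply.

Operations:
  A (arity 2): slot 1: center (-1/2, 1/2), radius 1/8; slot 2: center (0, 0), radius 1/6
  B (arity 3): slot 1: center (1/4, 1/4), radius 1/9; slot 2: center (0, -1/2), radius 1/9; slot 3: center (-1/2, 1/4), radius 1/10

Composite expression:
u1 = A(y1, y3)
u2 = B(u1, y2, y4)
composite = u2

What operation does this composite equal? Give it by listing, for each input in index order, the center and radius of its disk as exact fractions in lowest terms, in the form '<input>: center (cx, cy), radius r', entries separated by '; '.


y1: center (7/36, 11/36), radius 1/72; y2: center (0, -1/2), radius 1/9; y3: center (1/4, 1/4), radius 1/54; y4: center (-1/2, 1/4), radius 1/10

Only the slot chain above each y matters under B; compose those maps.
tracing y1 down its 2-map path: center (7/36, 11/36), radius 1/72
tracing y3 down its 2-map path: center (1/4, 1/4), radius 1/54
tracing y2 down its 1-map path: center (0, -1/2), radius 1/9
tracing y4 down its 1-map path: center (-1/2, 1/4), radius 1/10


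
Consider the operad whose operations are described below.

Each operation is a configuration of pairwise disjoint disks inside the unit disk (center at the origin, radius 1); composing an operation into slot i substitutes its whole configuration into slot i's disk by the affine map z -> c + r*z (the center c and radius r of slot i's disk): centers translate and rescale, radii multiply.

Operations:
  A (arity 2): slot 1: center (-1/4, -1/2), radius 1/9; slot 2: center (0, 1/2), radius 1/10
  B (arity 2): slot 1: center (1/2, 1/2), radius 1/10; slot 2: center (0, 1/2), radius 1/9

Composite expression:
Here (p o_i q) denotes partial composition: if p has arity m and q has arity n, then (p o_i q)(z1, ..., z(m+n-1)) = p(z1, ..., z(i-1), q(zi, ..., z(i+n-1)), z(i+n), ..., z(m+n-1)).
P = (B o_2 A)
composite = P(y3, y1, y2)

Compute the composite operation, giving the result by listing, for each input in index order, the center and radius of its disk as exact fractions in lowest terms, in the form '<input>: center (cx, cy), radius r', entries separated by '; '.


y1: center (-1/36, 4/9), radius 1/81; y2: center (0, 5/9), radius 1/90; y3: center (1/2, 1/2), radius 1/10
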